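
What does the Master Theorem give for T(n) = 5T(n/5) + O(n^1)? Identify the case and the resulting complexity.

Master Theorem for T(n) = 5T(n/5) + O(n^1):

a = 5, b = 5, c = 1
log_b(a) = log_5(5) = 1.0000

Case 2: c = 1 = log_5(5) = 1.0000
T(n) = O(n^1 log n) = O(n log n)

For T(n) = 5T(n/5) + O(n^1): log_5(5) = 1.0000. This is Case 2 of the Master Theorem (c = log_b(a), equal work at all levels), giving O(n log n).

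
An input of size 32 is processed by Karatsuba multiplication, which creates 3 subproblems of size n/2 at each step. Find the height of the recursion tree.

For divide and conquer with division factor 2:

Problem sizes at each level:
Level 0: 32
Level 1: 16
Level 2: 8
Level 3: 4
Level 4: 2
Level 5: 1

The root is level 0 and the size-1 base case is level 5 (the tree spans levels 0 through 5, i.e. 6 levels counting the root), so the depth is the number of divisions: log_2(32) = 5

The recursion tree depth is log_2(32) = 5. At each level, the problem size is divided by 2, so it takes 5 divisions to reduce to a base case of size 1. The algorithm makes 3 recursive calls at each level.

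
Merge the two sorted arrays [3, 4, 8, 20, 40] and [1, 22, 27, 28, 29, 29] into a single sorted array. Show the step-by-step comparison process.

Merging process:

Compare 3 vs 1: take 1 from right. Merged: [1]
Compare 3 vs 22: take 3 from left. Merged: [1, 3]
Compare 4 vs 22: take 4 from left. Merged: [1, 3, 4]
Compare 8 vs 22: take 8 from left. Merged: [1, 3, 4, 8]
Compare 20 vs 22: take 20 from left. Merged: [1, 3, 4, 8, 20]
Compare 40 vs 22: take 22 from right. Merged: [1, 3, 4, 8, 20, 22]
Compare 40 vs 27: take 27 from right. Merged: [1, 3, 4, 8, 20, 22, 27]
Compare 40 vs 28: take 28 from right. Merged: [1, 3, 4, 8, 20, 22, 27, 28]
Compare 40 vs 29: take 29 from right. Merged: [1, 3, 4, 8, 20, 22, 27, 28, 29]
Compare 40 vs 29: take 29 from right. Merged: [1, 3, 4, 8, 20, 22, 27, 28, 29, 29]
Append remaining from left: [40]. Merged: [1, 3, 4, 8, 20, 22, 27, 28, 29, 29, 40]

Final merged array: [1, 3, 4, 8, 20, 22, 27, 28, 29, 29, 40]
Total comparisons: 10

The merged array is [1, 3, 4, 8, 20, 22, 27, 28, 29, 29, 40], requiring 10 comparisons. The merge step runs in O(n) time where n is the total number of elements.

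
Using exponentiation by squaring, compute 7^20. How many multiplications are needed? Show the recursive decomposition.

Computing 7^20 by squaring (build up from 7^1; each line after the first costs one multiplication):

7^1 = 7
7^2 = (7^1)^2 = 7^2 = 49
7^4 = (7^2)^2 = 49^2 = 2401
7^5 = 7 * 7^4 = 7 * 2401 = 16807
7^10 = (7^5)^2 = 16807^2 = 282475249
7^20 = (7^10)^2 = 282475249^2 = 79792266297612001

Result: 79792266297612001
Multiplications needed: 5 (5 lines after 7^1)

7^20 = 79792266297612001. Using exponentiation by squaring, this requires 5 multiplications. The key idea: if the exponent is even, square the half-power; if odd, multiply by the base once.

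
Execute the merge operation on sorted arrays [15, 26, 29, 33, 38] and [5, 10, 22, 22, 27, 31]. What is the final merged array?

Merging process:

Compare 15 vs 5: take 5 from right. Merged: [5]
Compare 15 vs 10: take 10 from right. Merged: [5, 10]
Compare 15 vs 22: take 15 from left. Merged: [5, 10, 15]
Compare 26 vs 22: take 22 from right. Merged: [5, 10, 15, 22]
Compare 26 vs 22: take 22 from right. Merged: [5, 10, 15, 22, 22]
Compare 26 vs 27: take 26 from left. Merged: [5, 10, 15, 22, 22, 26]
Compare 29 vs 27: take 27 from right. Merged: [5, 10, 15, 22, 22, 26, 27]
Compare 29 vs 31: take 29 from left. Merged: [5, 10, 15, 22, 22, 26, 27, 29]
Compare 33 vs 31: take 31 from right. Merged: [5, 10, 15, 22, 22, 26, 27, 29, 31]
Append remaining from left: [33, 38]. Merged: [5, 10, 15, 22, 22, 26, 27, 29, 31, 33, 38]

Final merged array: [5, 10, 15, 22, 22, 26, 27, 29, 31, 33, 38]
Total comparisons: 9

The merged array is [5, 10, 15, 22, 22, 26, 27, 29, 31, 33, 38], requiring 9 comparisons. The merge step runs in O(n) time where n is the total number of elements.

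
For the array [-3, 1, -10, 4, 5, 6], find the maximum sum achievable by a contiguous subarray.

Using Kadane's algorithm on [-3, 1, -10, 4, 5, 6]:

Scanning through the array:
Position 1 (value 1): max_ending_here = 1, max_so_far = 1
Position 2 (value -10): max_ending_here = -9, max_so_far = 1
Position 3 (value 4): max_ending_here = 4, max_so_far = 4
Position 4 (value 5): max_ending_here = 9, max_so_far = 9
Position 5 (value 6): max_ending_here = 15, max_so_far = 15

Maximum subarray: [4, 5, 6]
Maximum sum: 15

The maximum subarray is [4, 5, 6] with sum 15. This subarray runs from index 3 to index 5.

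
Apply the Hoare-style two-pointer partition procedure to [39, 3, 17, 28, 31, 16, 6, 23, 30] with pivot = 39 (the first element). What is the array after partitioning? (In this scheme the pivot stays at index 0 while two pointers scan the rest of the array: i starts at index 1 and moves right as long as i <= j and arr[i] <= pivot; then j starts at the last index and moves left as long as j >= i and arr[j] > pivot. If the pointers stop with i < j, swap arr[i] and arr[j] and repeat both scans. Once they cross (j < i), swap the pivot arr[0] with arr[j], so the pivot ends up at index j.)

Hoare-style two-pointer partition with pivot = 39:

Initial array: [39, 3, 17, 28, 31, 16, 6, 23, 30]

Pointers start at i = 1, j = 8.
i ends at 9, j ends at 8: the pointers have crossed (j < i), so scanning stops.

Swap pivot arr[0] with arr[8] to place pivot at position 8: [30, 3, 17, 28, 31, 16, 6, 23, 39]
Pivot position: 8

After partitioning with pivot 39, the array becomes [30, 3, 17, 28, 31, 16, 6, 23, 39]. The pivot is placed at index 8. All elements to the left of the pivot are <= 39, and all elements to the right are > 39.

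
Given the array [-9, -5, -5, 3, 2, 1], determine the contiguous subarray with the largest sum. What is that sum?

Using Kadane's algorithm on [-9, -5, -5, 3, 2, 1]:

Scanning through the array:
Position 1 (value -5): max_ending_here = -5, max_so_far = -5
Position 2 (value -5): max_ending_here = -5, max_so_far = -5
Position 3 (value 3): max_ending_here = 3, max_so_far = 3
Position 4 (value 2): max_ending_here = 5, max_so_far = 5
Position 5 (value 1): max_ending_here = 6, max_so_far = 6

Maximum subarray: [3, 2, 1]
Maximum sum: 6

The maximum subarray is [3, 2, 1] with sum 6. This subarray runs from index 3 to index 5.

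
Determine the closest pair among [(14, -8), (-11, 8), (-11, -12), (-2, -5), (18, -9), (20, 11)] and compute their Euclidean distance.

Computing all pairwise distances among 6 points:

d((14, -8), (-11, 8)) = 29.6816
d((14, -8), (-11, -12)) = 25.318
d((14, -8), (-2, -5)) = 16.2788
d((14, -8), (18, -9)) = 4.1231 <-- minimum
d((14, -8), (20, 11)) = 19.9249
d((-11, 8), (-11, -12)) = 20.0
d((-11, 8), (-2, -5)) = 15.8114
d((-11, 8), (18, -9)) = 33.6155
d((-11, 8), (20, 11)) = 31.1448
d((-11, -12), (-2, -5)) = 11.4018
d((-11, -12), (18, -9)) = 29.1548
d((-11, -12), (20, 11)) = 38.6005
d((-2, -5), (18, -9)) = 20.3961
d((-2, -5), (20, 11)) = 27.2029
d((18, -9), (20, 11)) = 20.0998

Closest pair: (14, -8) and (18, -9) with distance 4.1231

The closest pair is (14, -8) and (18, -9) with Euclidean distance 4.1231. For 6 points, brute-force pairwise comparison is shown above. For large n, the divide-and-conquer algorithm (sort by x, recurse on halves, check the dividing strip) achieves O(n log n).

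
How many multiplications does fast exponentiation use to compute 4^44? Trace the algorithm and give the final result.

Computing 4^44 by squaring (build up from 4^1; each line after the first costs one multiplication):

4^1 = 4
4^2 = (4^1)^2 = 4^2 = 16
4^4 = (4^2)^2 = 16^2 = 256
4^5 = 4 * 4^4 = 4 * 256 = 1024
4^10 = (4^5)^2 = 1024^2 = 1048576
4^11 = 4 * 4^10 = 4 * 1048576 = 4194304
4^22 = (4^11)^2 = 4194304^2 = 17592186044416
4^44 = (4^22)^2 = 17592186044416^2 = 309485009821345068724781056

Result: 309485009821345068724781056
Multiplications needed: 7 (7 lines after 4^1)

4^44 = 309485009821345068724781056. Using exponentiation by squaring, this requires 7 multiplications. The key idea: if the exponent is even, square the half-power; if odd, multiply by the base once.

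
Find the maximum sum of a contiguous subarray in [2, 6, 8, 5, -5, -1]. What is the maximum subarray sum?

Using Kadane's algorithm on [2, 6, 8, 5, -5, -1]:

Scanning through the array:
Position 1 (value 6): max_ending_here = 8, max_so_far = 8
Position 2 (value 8): max_ending_here = 16, max_so_far = 16
Position 3 (value 5): max_ending_here = 21, max_so_far = 21
Position 4 (value -5): max_ending_here = 16, max_so_far = 21
Position 5 (value -1): max_ending_here = 15, max_so_far = 21

Maximum subarray: [2, 6, 8, 5]
Maximum sum: 21

The maximum subarray is [2, 6, 8, 5] with sum 21. This subarray runs from index 0 to index 3.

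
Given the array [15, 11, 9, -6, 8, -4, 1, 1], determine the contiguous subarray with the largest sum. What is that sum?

Using Kadane's algorithm on [15, 11, 9, -6, 8, -4, 1, 1]:

Scanning through the array:
Position 1 (value 11): max_ending_here = 26, max_so_far = 26
Position 2 (value 9): max_ending_here = 35, max_so_far = 35
Position 3 (value -6): max_ending_here = 29, max_so_far = 35
Position 4 (value 8): max_ending_here = 37, max_so_far = 37
Position 5 (value -4): max_ending_here = 33, max_so_far = 37
Position 6 (value 1): max_ending_here = 34, max_so_far = 37
Position 7 (value 1): max_ending_here = 35, max_so_far = 37

Maximum subarray: [15, 11, 9, -6, 8]
Maximum sum: 37

The maximum subarray is [15, 11, 9, -6, 8] with sum 37. This subarray runs from index 0 to index 4.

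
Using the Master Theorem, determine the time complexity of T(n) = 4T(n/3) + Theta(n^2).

Master Theorem for T(n) = 4T(n/3) + O(n^2):

a = 4, b = 3, c = 2
log_b(a) = log_3(4) = 1.2619

Case 3: c = 2 > log_3(4) = 1.2619
T(n) = O(n^2) = O(n^2)

For T(n) = 4T(n/3) + O(n^2): log_3(4) = 1.2619. This is Case 3 of the Master Theorem (c > log_b(a), work dominated by root), giving O(n^2).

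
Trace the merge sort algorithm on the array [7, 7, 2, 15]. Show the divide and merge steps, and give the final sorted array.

Merge sort trace:

Split: [7, 7, 2, 15] -> [7, 7] and [2, 15]
  Split: [7, 7] -> [7] and [7]
  Merge: [7] + [7] -> [7, 7]
  Split: [2, 15] -> [2] and [15]
  Merge: [2] + [15] -> [2, 15]
Merge: [7, 7] + [2, 15] -> [2, 7, 7, 15]

Final sorted array: [2, 7, 7, 15]

The merge sort proceeds by recursively splitting the array and merging sorted halves.
After all merges, the sorted array is [2, 7, 7, 15].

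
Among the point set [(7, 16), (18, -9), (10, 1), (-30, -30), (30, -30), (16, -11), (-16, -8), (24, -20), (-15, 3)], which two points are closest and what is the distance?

Computing all pairwise distances among 9 points:

d((7, 16), (18, -9)) = 27.313
d((7, 16), (10, 1)) = 15.2971
d((7, 16), (-30, -30)) = 59.0339
d((7, 16), (30, -30)) = 51.4296
d((7, 16), (16, -11)) = 28.4605
d((7, 16), (-16, -8)) = 33.2415
d((7, 16), (24, -20)) = 39.8121
d((7, 16), (-15, 3)) = 25.5539
d((18, -9), (10, 1)) = 12.8062
d((18, -9), (-30, -30)) = 52.3927
d((18, -9), (30, -30)) = 24.1868
d((18, -9), (16, -11)) = 2.8284 <-- minimum
d((18, -9), (-16, -8)) = 34.0147
d((18, -9), (24, -20)) = 12.53
d((18, -9), (-15, 3)) = 35.1141
d((10, 1), (-30, -30)) = 50.6063
d((10, 1), (30, -30)) = 36.8917
d((10, 1), (16, -11)) = 13.4164
d((10, 1), (-16, -8)) = 27.5136
d((10, 1), (24, -20)) = 25.2389
d((10, 1), (-15, 3)) = 25.0799
d((-30, -30), (30, -30)) = 60.0
d((-30, -30), (16, -11)) = 49.7695
d((-30, -30), (-16, -8)) = 26.0768
d((-30, -30), (24, -20)) = 54.9181
d((-30, -30), (-15, 3)) = 36.2491
d((30, -30), (16, -11)) = 23.6008
d((30, -30), (-16, -8)) = 50.9902
d((30, -30), (24, -20)) = 11.6619
d((30, -30), (-15, 3)) = 55.8032
d((16, -11), (-16, -8)) = 32.1403
d((16, -11), (24, -20)) = 12.0416
d((16, -11), (-15, 3)) = 34.0147
d((-16, -8), (24, -20)) = 41.7612
d((-16, -8), (-15, 3)) = 11.0454
d((24, -20), (-15, 3)) = 45.2769

Closest pair: (18, -9) and (16, -11) with distance 2.8284

The closest pair is (18, -9) and (16, -11) with Euclidean distance 2.8284. For 9 points, brute-force pairwise comparison is shown above. For large n, the divide-and-conquer algorithm (sort by x, recurse on halves, check the dividing strip) achieves O(n log n).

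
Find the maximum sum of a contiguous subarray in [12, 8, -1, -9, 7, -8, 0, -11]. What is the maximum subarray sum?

Using Kadane's algorithm on [12, 8, -1, -9, 7, -8, 0, -11]:

Scanning through the array:
Position 1 (value 8): max_ending_here = 20, max_so_far = 20
Position 2 (value -1): max_ending_here = 19, max_so_far = 20
Position 3 (value -9): max_ending_here = 10, max_so_far = 20
Position 4 (value 7): max_ending_here = 17, max_so_far = 20
Position 5 (value -8): max_ending_here = 9, max_so_far = 20
Position 6 (value 0): max_ending_here = 9, max_so_far = 20
Position 7 (value -11): max_ending_here = -2, max_so_far = 20

Maximum subarray: [12, 8]
Maximum sum: 20

The maximum subarray is [12, 8] with sum 20. This subarray runs from index 0 to index 1.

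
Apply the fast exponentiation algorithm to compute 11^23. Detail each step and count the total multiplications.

Computing 11^23 by squaring (build up from 11^1; each line after the first costs one multiplication):

11^1 = 11
11^2 = (11^1)^2 = 11^2 = 121
11^4 = (11^2)^2 = 121^2 = 14641
11^5 = 11 * 11^4 = 11 * 14641 = 161051
11^10 = (11^5)^2 = 161051^2 = 25937424601
11^11 = 11 * 11^10 = 11 * 25937424601 = 285311670611
11^22 = (11^11)^2 = 285311670611^2 = 81402749386839761113321
11^23 = 11 * 11^22 = 11 * 81402749386839761113321 = 895430243255237372246531

Result: 895430243255237372246531
Multiplications needed: 7 (7 lines after 11^1)

11^23 = 895430243255237372246531. Using exponentiation by squaring, this requires 7 multiplications. The key idea: if the exponent is even, square the half-power; if odd, multiply by the base once.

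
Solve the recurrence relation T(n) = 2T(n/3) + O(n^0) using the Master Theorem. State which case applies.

Master Theorem for T(n) = 2T(n/3) + O(n^0):

a = 2, b = 3, c = 0
log_b(a) = log_3(2) = 0.6309

Case 1: c = 0 < log_3(2) = 0.6309
T(n) = O(n^(log_3 2))

For T(n) = 2T(n/3) + O(n^0): log_3(2) = 0.6309. This is Case 1 of the Master Theorem (c < log_b(a), work dominated by leaves), giving O(n^(log_3 2)).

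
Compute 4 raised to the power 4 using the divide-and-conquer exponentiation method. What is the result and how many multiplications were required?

Computing 4^4 by squaring (build up from 4^1; each line after the first costs one multiplication):

4^1 = 4
4^2 = (4^1)^2 = 4^2 = 16
4^4 = (4^2)^2 = 16^2 = 256

Result: 256
Multiplications needed: 2 (2 lines after 4^1)

4^4 = 256. Using exponentiation by squaring, this requires 2 multiplications. The key idea: if the exponent is even, square the half-power; if odd, multiply by the base once.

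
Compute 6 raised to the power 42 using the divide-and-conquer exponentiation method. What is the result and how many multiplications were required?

Computing 6^42 by squaring (build up from 6^1; each line after the first costs one multiplication):

6^1 = 6
6^2 = (6^1)^2 = 6^2 = 36
6^4 = (6^2)^2 = 36^2 = 1296
6^5 = 6 * 6^4 = 6 * 1296 = 7776
6^10 = (6^5)^2 = 7776^2 = 60466176
6^20 = (6^10)^2 = 60466176^2 = 3656158440062976
6^21 = 6 * 6^20 = 6 * 3656158440062976 = 21936950640377856
6^42 = (6^21)^2 = 21936950640377856^2 = 481229803398374426442198455156736

Result: 481229803398374426442198455156736
Multiplications needed: 7 (7 lines after 6^1)

6^42 = 481229803398374426442198455156736. Using exponentiation by squaring, this requires 7 multiplications. The key idea: if the exponent is even, square the half-power; if odd, multiply by the base once.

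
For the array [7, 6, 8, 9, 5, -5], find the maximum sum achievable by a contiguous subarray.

Using Kadane's algorithm on [7, 6, 8, 9, 5, -5]:

Scanning through the array:
Position 1 (value 6): max_ending_here = 13, max_so_far = 13
Position 2 (value 8): max_ending_here = 21, max_so_far = 21
Position 3 (value 9): max_ending_here = 30, max_so_far = 30
Position 4 (value 5): max_ending_here = 35, max_so_far = 35
Position 5 (value -5): max_ending_here = 30, max_so_far = 35

Maximum subarray: [7, 6, 8, 9, 5]
Maximum sum: 35

The maximum subarray is [7, 6, 8, 9, 5] with sum 35. This subarray runs from index 0 to index 4.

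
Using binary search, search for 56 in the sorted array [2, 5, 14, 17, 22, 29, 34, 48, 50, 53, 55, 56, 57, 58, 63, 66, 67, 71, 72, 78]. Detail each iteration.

Binary search for 56 in [2, 5, 14, 17, 22, 29, 34, 48, 50, 53, 55, 56, 57, 58, 63, 66, 67, 71, 72, 78]:

lo=0, hi=19, mid=9, arr[mid]=53 -> 53 < 56, search right half
lo=10, hi=19, mid=14, arr[mid]=63 -> 63 > 56, search left half
lo=10, hi=13, mid=11, arr[mid]=56 -> Found target at index 11!

Binary search finds 56 at index 11 after 3 comparisons. The search repeatedly halves the search space by comparing with the middle element.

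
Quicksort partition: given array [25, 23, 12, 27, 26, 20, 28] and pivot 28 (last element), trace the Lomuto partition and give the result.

Lomuto partition with pivot = 28:

Initial array: [25, 23, 12, 27, 26, 20, 28]

arr[0]=25 <= 28: swap with position 0, array becomes [25, 23, 12, 27, 26, 20, 28]
arr[1]=23 <= 28: swap with position 1, array becomes [25, 23, 12, 27, 26, 20, 28]
arr[2]=12 <= 28: swap with position 2, array becomes [25, 23, 12, 27, 26, 20, 28]
arr[3]=27 <= 28: swap with position 3, array becomes [25, 23, 12, 27, 26, 20, 28]
arr[4]=26 <= 28: swap with position 4, array becomes [25, 23, 12, 27, 26, 20, 28]
arr[5]=20 <= 28: swap with position 5, array becomes [25, 23, 12, 27, 26, 20, 28]

Place pivot at position 6: [25, 23, 12, 27, 26, 20, 28]
Pivot position: 6

After partitioning with pivot 28, the array becomes [25, 23, 12, 27, 26, 20, 28]. The pivot is placed at index 6. All elements to the left of the pivot are <= 28, and all elements to the right are > 28.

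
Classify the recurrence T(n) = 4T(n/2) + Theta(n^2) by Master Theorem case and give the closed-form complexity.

Master Theorem for T(n) = 4T(n/2) + O(n^2):

a = 4, b = 2, c = 2
log_b(a) = log_2(4) = 2.0000

Case 2: c = 2 = log_2(4) = 2.0000
T(n) = O(n^2 log n) = O(n^2 log n)

For T(n) = 4T(n/2) + O(n^2): log_2(4) = 2.0000. This is Case 2 of the Master Theorem (c = log_b(a), equal work at all levels), giving O(n^2 log n).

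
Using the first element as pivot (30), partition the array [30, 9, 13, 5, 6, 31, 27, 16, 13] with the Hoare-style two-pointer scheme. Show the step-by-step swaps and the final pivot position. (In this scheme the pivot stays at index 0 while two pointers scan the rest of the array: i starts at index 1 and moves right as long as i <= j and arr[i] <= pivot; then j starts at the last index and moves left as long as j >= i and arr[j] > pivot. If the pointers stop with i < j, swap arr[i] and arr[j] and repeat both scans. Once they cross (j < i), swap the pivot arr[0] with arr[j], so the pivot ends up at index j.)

Hoare-style two-pointer partition with pivot = 30:

Initial array: [30, 9, 13, 5, 6, 31, 27, 16, 13]

Pointers start at i = 1, j = 8.
i stops at index 5 (arr[5]=31 > 30), j stops at index 8 (arr[8]=13 <= 30): swap arr[5] and arr[8], array becomes [30, 9, 13, 5, 6, 13, 27, 16, 31]
i ends at 8, j ends at 7: the pointers have crossed (j < i), so scanning stops.

Swap pivot arr[0] with arr[7] to place pivot at position 7: [16, 9, 13, 5, 6, 13, 27, 30, 31]
Pivot position: 7

After partitioning with pivot 30, the array becomes [16, 9, 13, 5, 6, 13, 27, 30, 31]. The pivot is placed at index 7. All elements to the left of the pivot are <= 30, and all elements to the right are > 30.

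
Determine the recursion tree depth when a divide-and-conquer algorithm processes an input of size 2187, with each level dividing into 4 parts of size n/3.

For divide and conquer with division factor 3:

Problem sizes at each level:
Level 0: 2187
Level 1: 729
Level 2: 243
Level 3: 81
Level 4: 27
Level 5: 9
Level 6: 3
Level 7: 1

The root is level 0 and the size-1 base case is level 7 (the tree spans levels 0 through 7, i.e. 8 levels counting the root), so the depth is the number of divisions: log_3(2187) = 7

The recursion tree depth is log_3(2187) = 7. At each level, the problem size is divided by 3, so it takes 7 divisions to reduce to a base case of size 1. The algorithm makes 4 recursive calls at each level.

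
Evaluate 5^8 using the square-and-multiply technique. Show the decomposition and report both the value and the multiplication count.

Computing 5^8 by squaring (build up from 5^1; each line after the first costs one multiplication):

5^1 = 5
5^2 = (5^1)^2 = 5^2 = 25
5^4 = (5^2)^2 = 25^2 = 625
5^8 = (5^4)^2 = 625^2 = 390625

Result: 390625
Multiplications needed: 3 (3 lines after 5^1)

5^8 = 390625. Using exponentiation by squaring, this requires 3 multiplications. The key idea: if the exponent is even, square the half-power; if odd, multiply by the base once.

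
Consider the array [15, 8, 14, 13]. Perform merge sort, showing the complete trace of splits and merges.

Merge sort trace:

Split: [15, 8, 14, 13] -> [15, 8] and [14, 13]
  Split: [15, 8] -> [15] and [8]
  Merge: [15] + [8] -> [8, 15]
  Split: [14, 13] -> [14] and [13]
  Merge: [14] + [13] -> [13, 14]
Merge: [8, 15] + [13, 14] -> [8, 13, 14, 15]

Final sorted array: [8, 13, 14, 15]

The merge sort proceeds by recursively splitting the array and merging sorted halves.
After all merges, the sorted array is [8, 13, 14, 15].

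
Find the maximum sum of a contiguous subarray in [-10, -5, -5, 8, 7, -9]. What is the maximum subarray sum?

Using Kadane's algorithm on [-10, -5, -5, 8, 7, -9]:

Scanning through the array:
Position 1 (value -5): max_ending_here = -5, max_so_far = -5
Position 2 (value -5): max_ending_here = -5, max_so_far = -5
Position 3 (value 8): max_ending_here = 8, max_so_far = 8
Position 4 (value 7): max_ending_here = 15, max_so_far = 15
Position 5 (value -9): max_ending_here = 6, max_so_far = 15

Maximum subarray: [8, 7]
Maximum sum: 15

The maximum subarray is [8, 7] with sum 15. This subarray runs from index 3 to index 4.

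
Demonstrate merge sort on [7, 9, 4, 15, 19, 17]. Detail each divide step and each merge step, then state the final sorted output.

Merge sort trace:

Split: [7, 9, 4, 15, 19, 17] -> [7, 9, 4] and [15, 19, 17]
  Split: [7, 9, 4] -> [7] and [9, 4]
    Split: [9, 4] -> [9] and [4]
    Merge: [9] + [4] -> [4, 9]
  Merge: [7] + [4, 9] -> [4, 7, 9]
  Split: [15, 19, 17] -> [15] and [19, 17]
    Split: [19, 17] -> [19] and [17]
    Merge: [19] + [17] -> [17, 19]
  Merge: [15] + [17, 19] -> [15, 17, 19]
Merge: [4, 7, 9] + [15, 17, 19] -> [4, 7, 9, 15, 17, 19]

Final sorted array: [4, 7, 9, 15, 17, 19]

The merge sort proceeds by recursively splitting the array and merging sorted halves.
After all merges, the sorted array is [4, 7, 9, 15, 17, 19].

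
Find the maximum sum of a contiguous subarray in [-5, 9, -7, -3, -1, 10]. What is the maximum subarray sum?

Using Kadane's algorithm on [-5, 9, -7, -3, -1, 10]:

Scanning through the array:
Position 1 (value 9): max_ending_here = 9, max_so_far = 9
Position 2 (value -7): max_ending_here = 2, max_so_far = 9
Position 3 (value -3): max_ending_here = -1, max_so_far = 9
Position 4 (value -1): max_ending_here = -1, max_so_far = 9
Position 5 (value 10): max_ending_here = 10, max_so_far = 10

Maximum subarray: [10]
Maximum sum: 10

The maximum subarray is [10] with sum 10. This subarray runs from index 5 to index 5.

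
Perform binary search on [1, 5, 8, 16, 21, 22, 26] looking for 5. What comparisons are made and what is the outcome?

Binary search for 5 in [1, 5, 8, 16, 21, 22, 26]:

lo=0, hi=6, mid=3, arr[mid]=16 -> 16 > 5, search left half
lo=0, hi=2, mid=1, arr[mid]=5 -> Found target at index 1!

Binary search finds 5 at index 1 after 2 comparisons. The search repeatedly halves the search space by comparing with the middle element.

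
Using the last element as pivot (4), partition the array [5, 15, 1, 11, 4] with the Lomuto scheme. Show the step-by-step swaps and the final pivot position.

Lomuto partition with pivot = 4:

Initial array: [5, 15, 1, 11, 4]

arr[0]=5 > 4: no swap
arr[1]=15 > 4: no swap
arr[2]=1 <= 4: swap with position 0, array becomes [1, 15, 5, 11, 4]
arr[3]=11 > 4: no swap

Place pivot at position 1: [1, 4, 5, 11, 15]
Pivot position: 1

After partitioning with pivot 4, the array becomes [1, 4, 5, 11, 15]. The pivot is placed at index 1. All elements to the left of the pivot are <= 4, and all elements to the right are > 4.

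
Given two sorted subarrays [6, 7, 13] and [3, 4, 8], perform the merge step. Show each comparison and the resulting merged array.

Merging process:

Compare 6 vs 3: take 3 from right. Merged: [3]
Compare 6 vs 4: take 4 from right. Merged: [3, 4]
Compare 6 vs 8: take 6 from left. Merged: [3, 4, 6]
Compare 7 vs 8: take 7 from left. Merged: [3, 4, 6, 7]
Compare 13 vs 8: take 8 from right. Merged: [3, 4, 6, 7, 8]
Append remaining from left: [13]. Merged: [3, 4, 6, 7, 8, 13]

Final merged array: [3, 4, 6, 7, 8, 13]
Total comparisons: 5

The merged array is [3, 4, 6, 7, 8, 13], requiring 5 comparisons. The merge step runs in O(n) time where n is the total number of elements.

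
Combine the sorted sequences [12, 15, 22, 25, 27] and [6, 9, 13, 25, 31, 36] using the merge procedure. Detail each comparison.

Merging process:

Compare 12 vs 6: take 6 from right. Merged: [6]
Compare 12 vs 9: take 9 from right. Merged: [6, 9]
Compare 12 vs 13: take 12 from left. Merged: [6, 9, 12]
Compare 15 vs 13: take 13 from right. Merged: [6, 9, 12, 13]
Compare 15 vs 25: take 15 from left. Merged: [6, 9, 12, 13, 15]
Compare 22 vs 25: take 22 from left. Merged: [6, 9, 12, 13, 15, 22]
Compare 25 vs 25: take 25 from left. Merged: [6, 9, 12, 13, 15, 22, 25]
Compare 27 vs 25: take 25 from right. Merged: [6, 9, 12, 13, 15, 22, 25, 25]
Compare 27 vs 31: take 27 from left. Merged: [6, 9, 12, 13, 15, 22, 25, 25, 27]
Append remaining from right: [31, 36]. Merged: [6, 9, 12, 13, 15, 22, 25, 25, 27, 31, 36]

Final merged array: [6, 9, 12, 13, 15, 22, 25, 25, 27, 31, 36]
Total comparisons: 9

The merged array is [6, 9, 12, 13, 15, 22, 25, 25, 27, 31, 36], requiring 9 comparisons. The merge step runs in O(n) time where n is the total number of elements.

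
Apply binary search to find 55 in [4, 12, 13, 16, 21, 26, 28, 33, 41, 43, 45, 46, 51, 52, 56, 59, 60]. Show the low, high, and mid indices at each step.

Binary search for 55 in [4, 12, 13, 16, 21, 26, 28, 33, 41, 43, 45, 46, 51, 52, 56, 59, 60]:

lo=0, hi=16, mid=8, arr[mid]=41 -> 41 < 55, search right half
lo=9, hi=16, mid=12, arr[mid]=51 -> 51 < 55, search right half
lo=13, hi=16, mid=14, arr[mid]=56 -> 56 > 55, search left half
lo=13, hi=13, mid=13, arr[mid]=52 -> 52 < 55, search right half
lo=14 > hi=13, target 55 not found

Binary search determines that 55 is not in the array after 4 comparisons. The search space was exhausted without finding the target.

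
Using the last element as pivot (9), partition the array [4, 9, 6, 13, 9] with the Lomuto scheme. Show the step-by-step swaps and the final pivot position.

Lomuto partition with pivot = 9:

Initial array: [4, 9, 6, 13, 9]

arr[0]=4 <= 9: swap with position 0, array becomes [4, 9, 6, 13, 9]
arr[1]=9 <= 9: swap with position 1, array becomes [4, 9, 6, 13, 9]
arr[2]=6 <= 9: swap with position 2, array becomes [4, 9, 6, 13, 9]
arr[3]=13 > 9: no swap

Place pivot at position 3: [4, 9, 6, 9, 13]
Pivot position: 3

After partitioning with pivot 9, the array becomes [4, 9, 6, 9, 13]. The pivot is placed at index 3. All elements to the left of the pivot are <= 9, and all elements to the right are > 9.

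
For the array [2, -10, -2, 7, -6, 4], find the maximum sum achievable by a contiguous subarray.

Using Kadane's algorithm on [2, -10, -2, 7, -6, 4]:

Scanning through the array:
Position 1 (value -10): max_ending_here = -8, max_so_far = 2
Position 2 (value -2): max_ending_here = -2, max_so_far = 2
Position 3 (value 7): max_ending_here = 7, max_so_far = 7
Position 4 (value -6): max_ending_here = 1, max_so_far = 7
Position 5 (value 4): max_ending_here = 5, max_so_far = 7

Maximum subarray: [7]
Maximum sum: 7

The maximum subarray is [7] with sum 7. This subarray runs from index 3 to index 3.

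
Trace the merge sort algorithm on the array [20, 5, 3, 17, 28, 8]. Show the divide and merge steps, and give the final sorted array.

Merge sort trace:

Split: [20, 5, 3, 17, 28, 8] -> [20, 5, 3] and [17, 28, 8]
  Split: [20, 5, 3] -> [20] and [5, 3]
    Split: [5, 3] -> [5] and [3]
    Merge: [5] + [3] -> [3, 5]
  Merge: [20] + [3, 5] -> [3, 5, 20]
  Split: [17, 28, 8] -> [17] and [28, 8]
    Split: [28, 8] -> [28] and [8]
    Merge: [28] + [8] -> [8, 28]
  Merge: [17] + [8, 28] -> [8, 17, 28]
Merge: [3, 5, 20] + [8, 17, 28] -> [3, 5, 8, 17, 20, 28]

Final sorted array: [3, 5, 8, 17, 20, 28]

The merge sort proceeds by recursively splitting the array and merging sorted halves.
After all merges, the sorted array is [3, 5, 8, 17, 20, 28].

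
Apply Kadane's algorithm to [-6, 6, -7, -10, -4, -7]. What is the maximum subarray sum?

Using Kadane's algorithm on [-6, 6, -7, -10, -4, -7]:

Scanning through the array:
Position 1 (value 6): max_ending_here = 6, max_so_far = 6
Position 2 (value -7): max_ending_here = -1, max_so_far = 6
Position 3 (value -10): max_ending_here = -10, max_so_far = 6
Position 4 (value -4): max_ending_here = -4, max_so_far = 6
Position 5 (value -7): max_ending_here = -7, max_so_far = 6

Maximum subarray: [6]
Maximum sum: 6

The maximum subarray is [6] with sum 6. This subarray runs from index 1 to index 1.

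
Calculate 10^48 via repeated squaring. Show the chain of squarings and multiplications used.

Computing 10^48 by squaring (build up from 10^1; each line after the first costs one multiplication):

10^1 = 10
10^2 = (10^1)^2 = 10^2 = 100
10^3 = 10 * 10^2 = 10 * 100 = 1000
10^6 = (10^3)^2 = 1000^2 = 1000000
10^12 = (10^6)^2 = 1000000^2 = 1000000000000
10^24 = (10^12)^2 = 1000000000000^2 = 1000000000000000000000000
10^48 = (10^24)^2 = 1000000000000000000000000^2 = 1000000000000000000000000000000000000000000000000

Result: 1000000000000000000000000000000000000000000000000
Multiplications needed: 6 (6 lines after 10^1)

10^48 = 1000000000000000000000000000000000000000000000000. Using exponentiation by squaring, this requires 6 multiplications. The key idea: if the exponent is even, square the half-power; if odd, multiply by the base once.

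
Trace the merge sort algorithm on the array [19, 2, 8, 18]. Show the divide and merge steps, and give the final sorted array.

Merge sort trace:

Split: [19, 2, 8, 18] -> [19, 2] and [8, 18]
  Split: [19, 2] -> [19] and [2]
  Merge: [19] + [2] -> [2, 19]
  Split: [8, 18] -> [8] and [18]
  Merge: [8] + [18] -> [8, 18]
Merge: [2, 19] + [8, 18] -> [2, 8, 18, 19]

Final sorted array: [2, 8, 18, 19]

The merge sort proceeds by recursively splitting the array and merging sorted halves.
After all merges, the sorted array is [2, 8, 18, 19].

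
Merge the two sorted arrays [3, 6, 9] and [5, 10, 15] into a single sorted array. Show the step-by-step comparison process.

Merging process:

Compare 3 vs 5: take 3 from left. Merged: [3]
Compare 6 vs 5: take 5 from right. Merged: [3, 5]
Compare 6 vs 10: take 6 from left. Merged: [3, 5, 6]
Compare 9 vs 10: take 9 from left. Merged: [3, 5, 6, 9]
Append remaining from right: [10, 15]. Merged: [3, 5, 6, 9, 10, 15]

Final merged array: [3, 5, 6, 9, 10, 15]
Total comparisons: 4

The merged array is [3, 5, 6, 9, 10, 15], requiring 4 comparisons. The merge step runs in O(n) time where n is the total number of elements.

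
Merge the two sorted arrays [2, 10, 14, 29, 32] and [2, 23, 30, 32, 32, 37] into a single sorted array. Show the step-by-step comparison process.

Merging process:

Compare 2 vs 2: take 2 from left. Merged: [2]
Compare 10 vs 2: take 2 from right. Merged: [2, 2]
Compare 10 vs 23: take 10 from left. Merged: [2, 2, 10]
Compare 14 vs 23: take 14 from left. Merged: [2, 2, 10, 14]
Compare 29 vs 23: take 23 from right. Merged: [2, 2, 10, 14, 23]
Compare 29 vs 30: take 29 from left. Merged: [2, 2, 10, 14, 23, 29]
Compare 32 vs 30: take 30 from right. Merged: [2, 2, 10, 14, 23, 29, 30]
Compare 32 vs 32: take 32 from left. Merged: [2, 2, 10, 14, 23, 29, 30, 32]
Append remaining from right: [32, 32, 37]. Merged: [2, 2, 10, 14, 23, 29, 30, 32, 32, 32, 37]

Final merged array: [2, 2, 10, 14, 23, 29, 30, 32, 32, 32, 37]
Total comparisons: 8

The merged array is [2, 2, 10, 14, 23, 29, 30, 32, 32, 32, 37], requiring 8 comparisons. The merge step runs in O(n) time where n is the total number of elements.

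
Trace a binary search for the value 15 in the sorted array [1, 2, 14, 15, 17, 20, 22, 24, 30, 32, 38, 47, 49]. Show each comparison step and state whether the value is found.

Binary search for 15 in [1, 2, 14, 15, 17, 20, 22, 24, 30, 32, 38, 47, 49]:

lo=0, hi=12, mid=6, arr[mid]=22 -> 22 > 15, search left half
lo=0, hi=5, mid=2, arr[mid]=14 -> 14 < 15, search right half
lo=3, hi=5, mid=4, arr[mid]=17 -> 17 > 15, search left half
lo=3, hi=3, mid=3, arr[mid]=15 -> Found target at index 3!

Binary search finds 15 at index 3 after 4 comparisons. The search repeatedly halves the search space by comparing with the middle element.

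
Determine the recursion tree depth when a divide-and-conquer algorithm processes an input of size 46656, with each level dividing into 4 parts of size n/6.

For divide and conquer with division factor 6:

Problem sizes at each level:
Level 0: 46656
Level 1: 7776
Level 2: 1296
Level 3: 216
Level 4: 36
Level 5: 6
Level 6: 1

The root is level 0 and the size-1 base case is level 6 (the tree spans levels 0 through 6, i.e. 7 levels counting the root), so the depth is the number of divisions: log_6(46656) = 6

The recursion tree depth is log_6(46656) = 6. At each level, the problem size is divided by 6, so it takes 6 divisions to reduce to a base case of size 1. The algorithm makes 4 recursive calls at each level.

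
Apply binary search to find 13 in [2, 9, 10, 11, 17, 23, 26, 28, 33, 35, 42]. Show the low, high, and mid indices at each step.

Binary search for 13 in [2, 9, 10, 11, 17, 23, 26, 28, 33, 35, 42]:

lo=0, hi=10, mid=5, arr[mid]=23 -> 23 > 13, search left half
lo=0, hi=4, mid=2, arr[mid]=10 -> 10 < 13, search right half
lo=3, hi=4, mid=3, arr[mid]=11 -> 11 < 13, search right half
lo=4, hi=4, mid=4, arr[mid]=17 -> 17 > 13, search left half
lo=4 > hi=3, target 13 not found

Binary search determines that 13 is not in the array after 4 comparisons. The search space was exhausted without finding the target.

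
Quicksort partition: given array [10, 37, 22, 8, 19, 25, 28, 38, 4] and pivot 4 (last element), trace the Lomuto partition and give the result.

Lomuto partition with pivot = 4:

Initial array: [10, 37, 22, 8, 19, 25, 28, 38, 4]

arr[0]=10 > 4: no swap
arr[1]=37 > 4: no swap
arr[2]=22 > 4: no swap
arr[3]=8 > 4: no swap
arr[4]=19 > 4: no swap
arr[5]=25 > 4: no swap
arr[6]=28 > 4: no swap
arr[7]=38 > 4: no swap

Place pivot at position 0: [4, 37, 22, 8, 19, 25, 28, 38, 10]
Pivot position: 0

After partitioning with pivot 4, the array becomes [4, 37, 22, 8, 19, 25, 28, 38, 10]. The pivot is placed at index 0. All elements to the left of the pivot are <= 4, and all elements to the right are > 4.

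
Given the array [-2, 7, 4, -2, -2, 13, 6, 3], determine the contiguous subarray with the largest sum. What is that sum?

Using Kadane's algorithm on [-2, 7, 4, -2, -2, 13, 6, 3]:

Scanning through the array:
Position 1 (value 7): max_ending_here = 7, max_so_far = 7
Position 2 (value 4): max_ending_here = 11, max_so_far = 11
Position 3 (value -2): max_ending_here = 9, max_so_far = 11
Position 4 (value -2): max_ending_here = 7, max_so_far = 11
Position 5 (value 13): max_ending_here = 20, max_so_far = 20
Position 6 (value 6): max_ending_here = 26, max_so_far = 26
Position 7 (value 3): max_ending_here = 29, max_so_far = 29

Maximum subarray: [7, 4, -2, -2, 13, 6, 3]
Maximum sum: 29

The maximum subarray is [7, 4, -2, -2, 13, 6, 3] with sum 29. This subarray runs from index 1 to index 7.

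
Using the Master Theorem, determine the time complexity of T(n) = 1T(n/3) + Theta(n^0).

Master Theorem for T(n) = 1T(n/3) + O(n^0):

a = 1, b = 3, c = 0
log_b(a) = log_3(1) = 0.0000

Case 2: c = 0 = log_3(1) = 0.0000
T(n) = O(n^0 log n) = O(log n)

For T(n) = 1T(n/3) + O(n^0): log_3(1) = 0.0000. This is Case 2 of the Master Theorem (c = log_b(a), equal work at all levels), giving O(log n).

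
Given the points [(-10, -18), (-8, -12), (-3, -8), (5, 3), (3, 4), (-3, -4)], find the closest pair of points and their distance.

Computing all pairwise distances among 6 points:

d((-10, -18), (-8, -12)) = 6.3246
d((-10, -18), (-3, -8)) = 12.2066
d((-10, -18), (5, 3)) = 25.807
d((-10, -18), (3, 4)) = 25.5539
d((-10, -18), (-3, -4)) = 15.6525
d((-8, -12), (-3, -8)) = 6.4031
d((-8, -12), (5, 3)) = 19.8494
d((-8, -12), (3, 4)) = 19.4165
d((-8, -12), (-3, -4)) = 9.434
d((-3, -8), (5, 3)) = 13.6015
d((-3, -8), (3, 4)) = 13.4164
d((-3, -8), (-3, -4)) = 4.0
d((5, 3), (3, 4)) = 2.2361 <-- minimum
d((5, 3), (-3, -4)) = 10.6301
d((3, 4), (-3, -4)) = 10.0

Closest pair: (5, 3) and (3, 4) with distance 2.2361

The closest pair is (5, 3) and (3, 4) with Euclidean distance 2.2361. For 6 points, brute-force pairwise comparison is shown above. For large n, the divide-and-conquer algorithm (sort by x, recurse on halves, check the dividing strip) achieves O(n log n).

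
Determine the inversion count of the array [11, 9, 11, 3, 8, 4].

Finding inversions in [11, 9, 11, 3, 8, 4]:

(0, 1): arr[0]=11 > arr[1]=9
(0, 3): arr[0]=11 > arr[3]=3
(0, 4): arr[0]=11 > arr[4]=8
(0, 5): arr[0]=11 > arr[5]=4
(1, 3): arr[1]=9 > arr[3]=3
(1, 4): arr[1]=9 > arr[4]=8
(1, 5): arr[1]=9 > arr[5]=4
(2, 3): arr[2]=11 > arr[3]=3
(2, 4): arr[2]=11 > arr[4]=8
(2, 5): arr[2]=11 > arr[5]=4
(4, 5): arr[4]=8 > arr[5]=4

Total inversions: 11

The array has 11 inversion(s): (0,1), (0,3), (0,4), (0,5), (1,3), (1,4), (1,5), (2,3), (2,4), (2,5), (4,5). Each pair (i,j) satisfies i < j and arr[i] > arr[j].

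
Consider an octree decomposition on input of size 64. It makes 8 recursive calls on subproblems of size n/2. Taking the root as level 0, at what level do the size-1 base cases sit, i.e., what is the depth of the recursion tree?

For divide and conquer with division factor 2:

Problem sizes at each level:
Level 0: 64
Level 1: 32
Level 2: 16
Level 3: 8
Level 4: 4
Level 5: 2
Level 6: 1

The root is level 0 and the size-1 base case is level 6 (the tree spans levels 0 through 6, i.e. 7 levels counting the root), so the depth is the number of divisions: log_2(64) = 6

The recursion tree depth is log_2(64) = 6. At each level, the problem size is divided by 2, so it takes 6 divisions to reduce to a base case of size 1. The algorithm makes 8 recursive calls at each level.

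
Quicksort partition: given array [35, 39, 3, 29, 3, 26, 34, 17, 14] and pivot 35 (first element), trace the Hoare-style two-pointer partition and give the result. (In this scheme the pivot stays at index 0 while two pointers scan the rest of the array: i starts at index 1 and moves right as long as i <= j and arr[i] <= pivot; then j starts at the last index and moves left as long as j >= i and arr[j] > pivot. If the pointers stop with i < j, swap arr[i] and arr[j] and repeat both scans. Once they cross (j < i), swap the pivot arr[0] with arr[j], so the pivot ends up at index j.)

Hoare-style two-pointer partition with pivot = 35:

Initial array: [35, 39, 3, 29, 3, 26, 34, 17, 14]

Pointers start at i = 1, j = 8.
i stops at index 1 (arr[1]=39 > 35), j stops at index 8 (arr[8]=14 <= 35): swap arr[1] and arr[8], array becomes [35, 14, 3, 29, 3, 26, 34, 17, 39]
i ends at 8, j ends at 7: the pointers have crossed (j < i), so scanning stops.

Swap pivot arr[0] with arr[7] to place pivot at position 7: [17, 14, 3, 29, 3, 26, 34, 35, 39]
Pivot position: 7

After partitioning with pivot 35, the array becomes [17, 14, 3, 29, 3, 26, 34, 35, 39]. The pivot is placed at index 7. All elements to the left of the pivot are <= 35, and all elements to the right are > 35.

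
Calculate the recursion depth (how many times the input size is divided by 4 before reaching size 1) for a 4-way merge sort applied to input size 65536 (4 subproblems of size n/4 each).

For divide and conquer with division factor 4:

Problem sizes at each level:
Level 0: 65536
Level 1: 16384
Level 2: 4096
Level 3: 1024
Level 4: 256
Level 5: 64
Level 6: 16
Level 7: 4
Level 8: 1

The root is level 0 and the size-1 base case is level 8 (the tree spans levels 0 through 8, i.e. 9 levels counting the root), so the depth is the number of divisions: log_4(65536) = 8

The recursion tree depth is log_4(65536) = 8. At each level, the problem size is divided by 4, so it takes 8 divisions to reduce to a base case of size 1. The algorithm makes 4 recursive calls at each level.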